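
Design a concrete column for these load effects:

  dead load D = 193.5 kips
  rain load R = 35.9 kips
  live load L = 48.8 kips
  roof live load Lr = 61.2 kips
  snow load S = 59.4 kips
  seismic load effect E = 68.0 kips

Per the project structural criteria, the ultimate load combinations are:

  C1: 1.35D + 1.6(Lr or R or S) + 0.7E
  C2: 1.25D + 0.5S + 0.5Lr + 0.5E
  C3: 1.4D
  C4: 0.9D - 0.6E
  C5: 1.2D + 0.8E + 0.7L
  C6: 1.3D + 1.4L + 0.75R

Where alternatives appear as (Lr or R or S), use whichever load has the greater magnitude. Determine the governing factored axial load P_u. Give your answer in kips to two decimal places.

406.75 kips

(Lr or R or S) → Lr = 61.2 kips.
C1: 1.35(193.5) + 1.6(61.2) + 0.7(68.0) = 261.23 + 97.92 + 47.60 = 406.75
C2: 1.25(193.5) + 0.5(59.4) + 0.5(61.2) + 0.5(68.0) = 241.88 + 29.70 + 30.60 + 34.00 = 336.18
C3: 1.4(193.5) = 270.90
C4: 0.9(193.5) - 0.6(68.0) = 174.15 - 40.80 = 133.35
C5: 1.2(193.5) + 0.8(68.0) + 0.7(48.8) = 232.20 + 54.40 + 34.16 = 320.76
C6: 1.3(193.5) + 1.4(48.8) + 0.75(35.9) = 251.55 + 68.32 + 26.93 = 346.80
Combination 1 governs: P_u = 406.75 kips.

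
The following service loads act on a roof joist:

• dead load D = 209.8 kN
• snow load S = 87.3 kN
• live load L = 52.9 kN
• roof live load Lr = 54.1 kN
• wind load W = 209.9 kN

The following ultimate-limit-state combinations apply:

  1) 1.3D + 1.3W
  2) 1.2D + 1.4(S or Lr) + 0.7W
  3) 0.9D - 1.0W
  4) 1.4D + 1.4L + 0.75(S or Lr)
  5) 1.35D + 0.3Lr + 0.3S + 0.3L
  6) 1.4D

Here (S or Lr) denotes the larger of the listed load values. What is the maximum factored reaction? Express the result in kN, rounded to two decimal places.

545.61 kN

(S or Lr) → S = 87.3 kN.
1) 1.3(209.8) + 1.3(209.9) = 272.74 + 272.87 = 545.61
2) 1.2(209.8) + 1.4(87.3) + 0.7(209.9) = 251.76 + 122.22 + 146.93 = 520.91
3) 0.9(209.8) - 1.0(209.9) = 188.82 - 209.90 = -21.08
4) 1.4(209.8) + 1.4(52.9) + 0.75(87.3) = 293.72 + 74.06 + 65.48 = 433.26
5) 1.35(209.8) + 0.3(54.1) + 0.3(87.3) + 0.3(52.9) = 283.23 + 16.23 + 26.19 + 15.87 = 341.52
6) 1.4(209.8) = 293.72
Maximum is from combination 1.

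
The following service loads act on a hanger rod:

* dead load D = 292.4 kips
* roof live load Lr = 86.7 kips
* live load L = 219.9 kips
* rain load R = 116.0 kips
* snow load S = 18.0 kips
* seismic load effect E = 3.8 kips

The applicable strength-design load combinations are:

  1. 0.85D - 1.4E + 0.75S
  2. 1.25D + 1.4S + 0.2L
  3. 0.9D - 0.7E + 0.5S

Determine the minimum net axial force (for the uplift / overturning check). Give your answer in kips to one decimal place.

1. 0.85(292.4) - 1.4(3.8) + 0.75(18.0) = 248.5 - 5.3 + 13.5 = 256.7
2. 1.25(292.4) + 1.4(18.0) + 0.2(219.9) = 365.5 + 25.2 + 44.0 = 434.7
3. 0.9(292.4) - 0.7(3.8) + 0.5(18.0) = 263.2 - 2.7 + 9.0 = 269.5
Combination 1 gives the minimum: 256.7 kips.

256.7 kips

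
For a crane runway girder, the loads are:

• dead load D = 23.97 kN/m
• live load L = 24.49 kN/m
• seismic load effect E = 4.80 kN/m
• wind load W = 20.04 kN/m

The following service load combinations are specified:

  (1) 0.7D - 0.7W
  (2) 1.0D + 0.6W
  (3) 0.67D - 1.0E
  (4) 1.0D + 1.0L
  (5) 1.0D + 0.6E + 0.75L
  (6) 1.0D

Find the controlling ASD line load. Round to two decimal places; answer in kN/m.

(1) 0.7(23.97) - 0.7(20.04) = 2.75
(2) 1.0(23.97) + 0.6(20.04) = 35.99
(3) 0.67(23.97) - 1.0(4.80) = 11.26
(4) 1.0(23.97) + 1.0(24.49) = 48.46
(5) 1.0(23.97) + 0.6(4.80) + 0.75(24.49) = 45.22
(6) 1.0(23.97) = 23.97
Maximum is from combination 4.

48.46 kN/m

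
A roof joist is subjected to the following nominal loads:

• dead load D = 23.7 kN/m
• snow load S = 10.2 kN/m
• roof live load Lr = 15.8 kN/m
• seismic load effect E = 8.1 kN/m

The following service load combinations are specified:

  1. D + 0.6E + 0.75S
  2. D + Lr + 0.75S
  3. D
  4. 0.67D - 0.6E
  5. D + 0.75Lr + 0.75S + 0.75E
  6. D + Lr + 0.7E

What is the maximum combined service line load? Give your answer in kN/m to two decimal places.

49.28 kN/m

1. 1.0(23.7) + 0.6(8.1) + 0.75(10.2) = 36.21
2. 1.0(23.7) + 1.0(15.8) + 0.75(10.2) = 47.15
3. 1.0(23.7) = 23.70
4. 0.67(23.7) - 0.6(8.1) = 11.02
5. 1.0(23.7) + 0.75(15.8) + 0.75(10.2) + 0.75(8.1) = 49.28
6. 1.0(23.7) + 1.0(15.8) + 0.7(8.1) = 45.17
Maximum is from combination 5.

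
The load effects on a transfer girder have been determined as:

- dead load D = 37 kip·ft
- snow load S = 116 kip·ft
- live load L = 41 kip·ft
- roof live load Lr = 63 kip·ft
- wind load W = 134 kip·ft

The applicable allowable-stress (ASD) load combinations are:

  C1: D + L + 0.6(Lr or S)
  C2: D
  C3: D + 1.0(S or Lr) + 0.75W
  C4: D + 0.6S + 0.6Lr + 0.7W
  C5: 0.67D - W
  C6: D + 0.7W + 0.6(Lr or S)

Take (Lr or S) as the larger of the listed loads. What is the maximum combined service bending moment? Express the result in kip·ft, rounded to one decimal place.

253.5 kip·ft

(Lr or S) → S = 116 kip·ft; (S or Lr) → S = 116 kip·ft.
C1: 1.0(37) + 1.0(41) + 0.6(116) = 37.0 + 41.0 + 69.6 = 147.6
C2: 1.0(37) = 37.0
C3: 1.0(37) + 1.0(116) + 0.75(134) = 37.0 + 116.0 + 100.5 = 253.5
C4: 1.0(37) + 0.6(116) + 0.6(63) + 0.7(134) = 37.0 + 69.6 + 37.8 + 93.8 = 238.2
C5: 0.67(37) - 1.0(134) = 24.8 - 134.0 = -109.2
C6: 1.0(37) + 0.7(134) + 0.6(116) = 37.0 + 93.8 + 69.6 = 200.4
The controlling combination is 3, giving 253.5 kip·ft.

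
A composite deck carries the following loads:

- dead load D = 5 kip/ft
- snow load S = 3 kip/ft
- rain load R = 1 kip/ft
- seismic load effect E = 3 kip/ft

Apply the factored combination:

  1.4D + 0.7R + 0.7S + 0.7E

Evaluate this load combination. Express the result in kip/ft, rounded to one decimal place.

1.4(5) + 0.7(1) + 0.7(3) + 0.7(3) = 7.0 + 0.7 + 2.1 + 2.1 = 11.9
w_u = 11.9 kip/ft.

11.9 kip/ft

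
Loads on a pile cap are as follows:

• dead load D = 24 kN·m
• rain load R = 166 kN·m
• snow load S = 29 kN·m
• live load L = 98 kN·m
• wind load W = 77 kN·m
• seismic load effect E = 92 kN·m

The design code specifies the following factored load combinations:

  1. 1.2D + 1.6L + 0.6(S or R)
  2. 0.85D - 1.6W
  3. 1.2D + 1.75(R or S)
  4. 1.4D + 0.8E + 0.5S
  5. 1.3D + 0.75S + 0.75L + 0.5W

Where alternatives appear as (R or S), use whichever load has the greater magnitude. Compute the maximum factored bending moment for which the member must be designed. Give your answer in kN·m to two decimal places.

319.30 kN·m

(S or R) → R = 166 kN·m; (R or S) → R = 166 kN·m.
1. 1.2(24) + 1.6(98) + 0.6(166) = 28.80 + 156.80 + 99.60 = 285.20
2. 0.85(24) - 1.6(77) = 20.40 - 123.20 = -102.80
3. 1.2(24) + 1.75(166) = 28.80 + 290.50 = 319.30
4. 1.4(24) + 0.8(92) + 0.5(29) = 33.60 + 73.60 + 14.50 = 121.70
5. 1.3(24) + 0.75(29) + 0.75(98) + 0.5(77) = 31.20 + 21.75 + 73.50 + 38.50 = 164.95
Combination 3 governs: M_u = 319.30 kN·m.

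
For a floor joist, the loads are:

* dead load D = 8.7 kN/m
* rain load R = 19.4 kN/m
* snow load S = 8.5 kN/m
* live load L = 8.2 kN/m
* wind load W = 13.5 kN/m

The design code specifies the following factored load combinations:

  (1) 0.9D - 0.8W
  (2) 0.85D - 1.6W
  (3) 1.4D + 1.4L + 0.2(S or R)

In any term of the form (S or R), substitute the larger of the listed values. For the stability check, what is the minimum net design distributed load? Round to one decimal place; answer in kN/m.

(S or R) → R = 19.4 kN/m.
(1) 0.9(8.7) - 0.8(13.5) = 7.8 - 10.8 = -3.0
(2) 0.85(8.7) - 1.6(13.5) = 7.4 - 21.6 = -14.2
(3) 1.4(8.7) + 1.4(8.2) + 0.2(19.4) = 27.5
Combination 2 gives the minimum: -14.2 kN/m.

-14.2 kN/m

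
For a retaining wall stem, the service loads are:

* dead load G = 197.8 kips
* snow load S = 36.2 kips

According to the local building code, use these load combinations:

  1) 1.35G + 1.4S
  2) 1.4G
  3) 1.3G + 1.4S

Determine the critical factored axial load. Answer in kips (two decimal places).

1) 1.35(197.8) + 1.4(36.2) = 267.03 + 50.68 = 317.71
2) 1.4(197.8) = 276.92
3) 1.3(197.8) + 1.4(36.2) = 257.14 + 50.68 = 307.82
The controlling combination is 1, giving 317.71 kips.

317.71 kips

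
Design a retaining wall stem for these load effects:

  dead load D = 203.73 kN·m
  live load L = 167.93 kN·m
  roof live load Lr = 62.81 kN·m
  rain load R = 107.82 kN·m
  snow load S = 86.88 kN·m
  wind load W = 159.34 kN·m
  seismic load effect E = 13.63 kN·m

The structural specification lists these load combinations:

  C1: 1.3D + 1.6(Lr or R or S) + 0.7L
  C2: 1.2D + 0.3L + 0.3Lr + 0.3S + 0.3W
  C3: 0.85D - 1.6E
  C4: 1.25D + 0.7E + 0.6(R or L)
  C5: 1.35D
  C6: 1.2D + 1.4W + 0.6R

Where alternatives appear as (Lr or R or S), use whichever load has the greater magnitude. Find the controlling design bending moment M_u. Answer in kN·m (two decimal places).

554.91 kN·m

(Lr or R or S) → R = 107.82 kN·m; (R or L) → L = 167.93 kN·m.
C1: 1.3(203.73) + 1.6(107.82) + 0.7(167.93) = 264.85 + 172.51 + 117.55 = 554.91
C2: 1.2(203.73) + 0.3(167.93) + 0.3(62.81) + 0.3(86.88) + 0.3(159.34) = 244.48 + 50.38 + 18.84 + 26.06 + 47.80 = 387.56
C3: 0.85(203.73) - 1.6(13.63) = 173.17 - 21.81 = 151.36
C4: 1.25(203.73) + 0.7(13.63) + 0.6(167.93) = 254.66 + 9.54 + 100.76 = 364.96
C5: 1.35(203.73) = 275.04
C6: 1.2(203.73) + 1.4(159.34) + 0.6(107.82) = 532.24
The controlling combination is 1, giving 554.91 kN·m.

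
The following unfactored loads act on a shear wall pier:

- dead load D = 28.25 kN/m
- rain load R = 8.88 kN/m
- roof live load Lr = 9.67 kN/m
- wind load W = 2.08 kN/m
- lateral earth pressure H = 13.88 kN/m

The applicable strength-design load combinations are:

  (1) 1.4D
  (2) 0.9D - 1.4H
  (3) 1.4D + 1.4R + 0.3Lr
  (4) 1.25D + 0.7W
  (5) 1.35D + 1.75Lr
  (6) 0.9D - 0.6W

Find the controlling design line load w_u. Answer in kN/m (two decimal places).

(1) 1.4(28.25) = 39.55
(2) 0.9(28.25) - 1.4(13.88) = 5.99
(3) 1.4(28.25) + 1.4(8.88) + 0.3(9.67) = 39.55 + 12.43 + 2.90 = 54.88
(4) 1.25(28.25) + 0.7(2.08) = 35.31 + 1.46 = 36.77
(5) 1.35(28.25) + 1.75(9.67) = 38.14 + 16.92 = 55.06
(6) 0.9(28.25) - 0.6(2.08) = 25.43 - 1.25 = 24.18
Combination 5 governs: w_u = 55.06 kN/m.

55.06 kN/m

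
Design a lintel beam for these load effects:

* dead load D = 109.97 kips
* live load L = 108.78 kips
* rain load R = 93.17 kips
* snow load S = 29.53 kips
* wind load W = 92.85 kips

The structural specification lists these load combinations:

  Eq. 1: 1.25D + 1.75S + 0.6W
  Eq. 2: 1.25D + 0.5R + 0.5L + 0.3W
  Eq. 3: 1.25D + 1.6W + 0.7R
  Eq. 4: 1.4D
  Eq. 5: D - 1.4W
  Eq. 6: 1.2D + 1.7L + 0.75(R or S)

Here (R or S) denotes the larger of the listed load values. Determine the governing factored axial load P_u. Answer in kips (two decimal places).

(R or S) → R = 93.17 kips.
Eq. 1: 1.25(109.97) + 1.75(29.53) + 0.6(92.85) = 244.85
Eq. 2: 1.25(109.97) + 0.5(93.17) + 0.5(108.78) + 0.3(92.85) = 266.29
Eq. 3: 1.25(109.97) + 1.6(92.85) + 0.7(93.17) = 351.24
Eq. 4: 1.4(109.97) = 153.96
Eq. 5: 1.0(109.97) - 1.4(92.85) = -20.02
Eq. 6: 1.2(109.97) + 1.7(108.78) + 0.75(93.17) = 386.77
Combination 6 governs: P_u = 386.77 kips.

386.77 kips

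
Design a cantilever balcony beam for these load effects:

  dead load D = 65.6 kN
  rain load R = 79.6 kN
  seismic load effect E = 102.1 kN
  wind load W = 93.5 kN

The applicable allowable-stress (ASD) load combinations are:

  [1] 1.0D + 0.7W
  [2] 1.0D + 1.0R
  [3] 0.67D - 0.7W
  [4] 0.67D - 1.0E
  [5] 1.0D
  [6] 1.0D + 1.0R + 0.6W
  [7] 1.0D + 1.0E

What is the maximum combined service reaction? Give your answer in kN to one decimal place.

[1] 1.0(65.6) + 0.7(93.5) = 65.6 + 65.5 = 131.1
[2] 1.0(65.6) + 1.0(79.6) = 65.6 + 79.6 = 145.2
[3] 0.67(65.6) - 0.7(93.5) = 44.0 - 65.5 = -21.5
[4] 0.67(65.6) - 1.0(102.1) = 44.0 - 102.1 = -58.1
[5] 1.0(65.6) = 65.6
[6] 1.0(65.6) + 1.0(79.6) + 0.6(93.5) = 65.6 + 79.6 + 56.1 = 201.3
[7] 1.0(65.6) + 1.0(102.1) = 65.6 + 102.1 = 167.7
Combination 6 governs: V = 201.3 kN.

201.3 kN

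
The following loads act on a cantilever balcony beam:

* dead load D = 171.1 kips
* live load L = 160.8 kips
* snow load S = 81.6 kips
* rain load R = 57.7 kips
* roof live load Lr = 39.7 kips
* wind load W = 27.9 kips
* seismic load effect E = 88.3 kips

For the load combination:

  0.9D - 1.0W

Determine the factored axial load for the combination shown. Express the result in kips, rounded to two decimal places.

0.9(171.1) - 1.0(27.9) = 153.99 - 27.90 = 126.09
P_u = 126.09 kips.

126.09 kips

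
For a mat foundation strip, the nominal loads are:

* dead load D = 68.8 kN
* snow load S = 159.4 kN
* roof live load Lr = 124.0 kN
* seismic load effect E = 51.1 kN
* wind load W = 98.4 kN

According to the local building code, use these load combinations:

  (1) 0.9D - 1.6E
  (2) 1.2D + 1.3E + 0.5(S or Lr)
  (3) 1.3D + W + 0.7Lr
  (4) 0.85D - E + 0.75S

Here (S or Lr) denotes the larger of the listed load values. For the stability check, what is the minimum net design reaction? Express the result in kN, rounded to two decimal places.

(S or Lr) → S = 159.4 kN.
(1) 0.9(68.8) - 1.6(51.1) = -19.84
(2) 1.2(68.8) + 1.3(51.1) + 0.5(159.4) = 228.69
(3) 1.3(68.8) + 1.0(98.4) + 0.7(124.0) = 274.64
(4) 0.85(68.8) - 1.0(51.1) + 0.75(159.4) = 126.93
Combination 1 gives the minimum: -19.84 kN.

-19.84 kN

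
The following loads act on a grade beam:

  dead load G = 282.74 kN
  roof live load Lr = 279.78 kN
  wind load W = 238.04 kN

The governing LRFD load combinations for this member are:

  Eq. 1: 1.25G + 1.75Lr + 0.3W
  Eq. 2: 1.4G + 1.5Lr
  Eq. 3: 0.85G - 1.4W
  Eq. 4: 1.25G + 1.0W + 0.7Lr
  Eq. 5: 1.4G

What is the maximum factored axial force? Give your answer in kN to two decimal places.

914.45 kN

Eq. 1: 1.25(282.74) + 1.75(279.78) + 0.3(238.04) = 914.45
Eq. 2: 1.4(282.74) + 1.5(279.78) = 815.51
Eq. 3: 0.85(282.74) - 1.4(238.04) = -92.93
Eq. 4: 1.25(282.74) + 1.0(238.04) + 0.7(279.78) = 787.31
Eq. 5: 1.4(282.74) = 395.84
The controlling combination is 1, giving 914.45 kN.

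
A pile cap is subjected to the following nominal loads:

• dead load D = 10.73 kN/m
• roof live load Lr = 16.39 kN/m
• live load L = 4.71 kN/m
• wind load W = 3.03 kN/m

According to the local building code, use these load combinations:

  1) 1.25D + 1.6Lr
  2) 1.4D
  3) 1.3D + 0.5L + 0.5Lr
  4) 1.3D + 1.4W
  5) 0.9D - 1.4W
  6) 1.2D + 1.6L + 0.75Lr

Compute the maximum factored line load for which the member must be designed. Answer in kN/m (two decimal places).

1) 1.25(10.73) + 1.6(16.39) = 39.64
2) 1.4(10.73) = 15.02
3) 1.3(10.73) + 0.5(4.71) + 0.5(16.39) = 24.50
4) 1.3(10.73) + 1.4(3.03) = 18.19
5) 0.9(10.73) - 1.4(3.03) = 5.42
6) 1.2(10.73) + 1.6(4.71) + 0.75(16.39) = 32.70
Combination 1 governs: w_u = 39.64 kN/m.

39.64 kN/m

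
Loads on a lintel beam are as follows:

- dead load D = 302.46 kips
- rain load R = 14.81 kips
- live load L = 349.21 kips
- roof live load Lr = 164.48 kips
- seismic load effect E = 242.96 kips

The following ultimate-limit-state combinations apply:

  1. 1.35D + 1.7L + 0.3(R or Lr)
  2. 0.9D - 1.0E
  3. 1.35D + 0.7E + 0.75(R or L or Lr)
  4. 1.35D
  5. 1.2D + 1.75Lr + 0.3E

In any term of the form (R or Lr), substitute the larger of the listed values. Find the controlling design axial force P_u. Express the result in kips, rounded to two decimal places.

(R or Lr) → Lr = 164.48 kips; (R or L or Lr) → L = 349.21 kips.
1. 1.35(302.46) + 1.7(349.21) + 0.3(164.48) = 408.32 + 593.66 + 49.34 = 1051.32
2. 0.9(302.46) - 1.0(242.96) = 272.21 - 242.96 = 29.25
3. 1.35(302.46) + 0.7(242.96) + 0.75(349.21) = 408.32 + 170.07 + 261.91 = 840.30
4. 1.35(302.46) = 408.32
5. 1.2(302.46) + 1.75(164.48) + 0.3(242.96) = 362.95 + 287.84 + 72.89 = 723.68
Maximum is from combination 1.

1051.32 kips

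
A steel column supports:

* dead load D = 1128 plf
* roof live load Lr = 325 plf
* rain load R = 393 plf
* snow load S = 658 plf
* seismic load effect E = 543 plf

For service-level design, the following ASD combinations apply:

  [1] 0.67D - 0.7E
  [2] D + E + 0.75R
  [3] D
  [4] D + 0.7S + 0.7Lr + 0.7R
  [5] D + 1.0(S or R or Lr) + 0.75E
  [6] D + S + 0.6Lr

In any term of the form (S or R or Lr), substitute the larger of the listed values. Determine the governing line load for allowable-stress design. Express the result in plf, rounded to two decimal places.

2193.25 plf

(S or R or Lr) → S = 658 plf.
[1] 0.67(1128) - 0.7(543) = 755.76 - 380.10 = 375.66
[2] 1.0(1128) + 1.0(543) + 0.75(393) = 1128.00 + 543.00 + 294.75 = 1965.75
[3] 1.0(1128) = 1128.00
[4] 1.0(1128) + 0.7(658) + 0.7(325) + 0.7(393) = 1128.00 + 460.60 + 227.50 + 275.10 = 2091.20
[5] 1.0(1128) + 1.0(658) + 0.75(543) = 1128.00 + 658.00 + 407.25 = 2193.25
[6] 1.0(1128) + 1.0(658) + 0.6(325) = 1128.00 + 658.00 + 195.00 = 1981.00
Maximum is from combination 5.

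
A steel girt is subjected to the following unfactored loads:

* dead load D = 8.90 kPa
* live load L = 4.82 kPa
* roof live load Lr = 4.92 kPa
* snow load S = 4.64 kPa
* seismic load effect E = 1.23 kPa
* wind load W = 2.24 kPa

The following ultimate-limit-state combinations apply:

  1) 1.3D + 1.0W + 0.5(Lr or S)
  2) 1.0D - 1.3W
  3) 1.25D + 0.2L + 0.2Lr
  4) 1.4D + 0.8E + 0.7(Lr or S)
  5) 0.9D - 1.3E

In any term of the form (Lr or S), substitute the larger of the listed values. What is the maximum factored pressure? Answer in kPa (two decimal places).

(Lr or S) → Lr = 4.92 kPa.
1) 1.3(8.90) + 1.0(2.24) + 0.5(4.92) = 11.57 + 2.24 + 2.46 = 16.27
2) 1.0(8.90) - 1.3(2.24) = 8.90 - 2.91 = 5.99
3) 1.25(8.90) + 0.2(4.82) + 0.2(4.92) = 11.13 + 0.96 + 0.98 = 13.07
4) 1.4(8.90) + 0.8(1.23) + 0.7(4.92) = 16.89
5) 0.9(8.90) - 1.3(1.23) = 8.01 - 1.60 = 6.41
Combination 4 governs: p_u = 16.89 kPa.

16.89 kPa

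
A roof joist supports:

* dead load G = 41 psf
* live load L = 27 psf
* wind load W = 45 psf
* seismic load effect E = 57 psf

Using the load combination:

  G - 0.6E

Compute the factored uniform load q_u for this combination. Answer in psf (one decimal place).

6.8 psf

1.0(41) - 0.6(57) = 6.8
q_u = 6.8 psf.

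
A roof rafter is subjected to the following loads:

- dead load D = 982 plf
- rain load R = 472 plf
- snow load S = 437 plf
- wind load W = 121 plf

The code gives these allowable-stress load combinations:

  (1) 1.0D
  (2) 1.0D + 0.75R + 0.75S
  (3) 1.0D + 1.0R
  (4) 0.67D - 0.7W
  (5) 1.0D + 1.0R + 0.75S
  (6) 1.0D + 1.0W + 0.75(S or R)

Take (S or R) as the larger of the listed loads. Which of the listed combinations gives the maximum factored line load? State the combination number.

(S or R) → R = 472 plf.
(1) 1.0(982) = 982.0
(2) 1.0(982) + 0.75(472) + 0.75(437) = 1663.8
(3) 1.0(982) + 1.0(472) = 1454.0
(4) 0.67(982) - 0.7(121) = 573.2
(5) 1.0(982) + 1.0(472) + 0.75(437) = 1781.8
(6) 1.0(982) + 1.0(121) + 0.75(472) = 1457.0
The largest value is 1781.8 plf from combination 5.

Combination 5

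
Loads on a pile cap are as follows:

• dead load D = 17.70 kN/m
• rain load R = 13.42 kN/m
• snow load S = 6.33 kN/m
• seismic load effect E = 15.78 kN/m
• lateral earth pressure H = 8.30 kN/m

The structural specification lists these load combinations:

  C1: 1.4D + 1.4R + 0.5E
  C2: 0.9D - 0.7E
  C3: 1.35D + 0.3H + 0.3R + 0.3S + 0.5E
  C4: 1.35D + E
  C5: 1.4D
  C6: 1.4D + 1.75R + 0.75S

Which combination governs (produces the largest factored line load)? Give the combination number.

Combination 6

C1: 1.4(17.70) + 1.4(13.42) + 0.5(15.78) = 24.78 + 18.79 + 7.89 = 51.46
C2: 0.9(17.70) - 0.7(15.78) = 15.93 - 11.05 = 4.88
C3: 1.35(17.70) + 0.3(8.30) + 0.3(13.42) + 0.3(6.33) + 0.5(15.78) = 40.20
C4: 1.35(17.70) + 1.0(15.78) = 23.90 + 15.78 = 39.68
C5: 1.4(17.70) = 24.78
C6: 1.4(17.70) + 1.75(13.42) + 0.75(6.33) = 53.01
The largest value is 53.01 kN/m from combination 6.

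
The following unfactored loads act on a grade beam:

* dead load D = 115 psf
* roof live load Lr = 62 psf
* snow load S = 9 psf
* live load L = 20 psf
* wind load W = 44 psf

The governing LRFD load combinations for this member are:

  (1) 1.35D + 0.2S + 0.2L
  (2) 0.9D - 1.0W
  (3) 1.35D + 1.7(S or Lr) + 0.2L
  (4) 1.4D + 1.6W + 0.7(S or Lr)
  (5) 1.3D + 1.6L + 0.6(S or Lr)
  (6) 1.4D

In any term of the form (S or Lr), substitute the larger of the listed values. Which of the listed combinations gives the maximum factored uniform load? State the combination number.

(S or Lr) → Lr = 62 psf.
(1) 1.35(115) + 0.2(9) + 0.2(20) = 155.25 + 1.80 + 4.00 = 161.05
(2) 0.9(115) - 1.0(44) = 103.50 - 44.00 = 59.50
(3) 1.35(115) + 1.7(62) + 0.2(20) = 155.25 + 105.40 + 4.00 = 264.65
(4) 1.4(115) + 1.6(44) + 0.7(62) = 161.00 + 70.40 + 43.40 = 274.80
(5) 1.3(115) + 1.6(20) + 0.6(62) = 149.50 + 32.00 + 37.20 = 218.70
(6) 1.4(115) = 161.00
The largest value is 274.80 psf from combination 4.

Combination 4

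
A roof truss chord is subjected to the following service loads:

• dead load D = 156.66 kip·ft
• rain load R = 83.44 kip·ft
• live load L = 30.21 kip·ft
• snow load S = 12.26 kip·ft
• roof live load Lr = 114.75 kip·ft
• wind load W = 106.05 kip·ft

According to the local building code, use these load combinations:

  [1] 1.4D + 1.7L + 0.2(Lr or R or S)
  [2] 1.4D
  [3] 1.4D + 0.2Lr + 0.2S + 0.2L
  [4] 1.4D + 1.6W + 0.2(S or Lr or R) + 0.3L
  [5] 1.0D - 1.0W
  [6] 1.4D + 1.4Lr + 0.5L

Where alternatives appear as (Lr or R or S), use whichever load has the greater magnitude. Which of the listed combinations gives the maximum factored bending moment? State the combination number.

(Lr or R or S) → Lr = 114.75 kip·ft; (S or Lr or R) → Lr = 114.75 kip·ft.
[1] 1.4(156.66) + 1.7(30.21) + 0.2(114.75) = 219.32 + 51.36 + 22.95 = 293.63
[2] 1.4(156.66) = 219.32
[3] 1.4(156.66) + 0.2(114.75) + 0.2(12.26) + 0.2(30.21) = 250.77
[4] 1.4(156.66) + 1.6(106.05) + 0.2(114.75) + 0.3(30.21) = 421.02
[5] 1.0(156.66) - 1.0(106.05) = 156.66 - 106.05 = 50.61
[6] 1.4(156.66) + 1.4(114.75) + 0.5(30.21) = 219.32 + 160.65 + 15.11 = 395.08
The largest value is 421.02 kip·ft from combination 4.

Combination 4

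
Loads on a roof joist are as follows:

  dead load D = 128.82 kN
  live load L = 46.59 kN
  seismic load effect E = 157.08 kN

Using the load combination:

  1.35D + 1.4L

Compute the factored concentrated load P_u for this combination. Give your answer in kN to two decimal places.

239.13 kN

1.35(128.82) + 1.4(46.59) = 239.13
P_u = 239.13 kN.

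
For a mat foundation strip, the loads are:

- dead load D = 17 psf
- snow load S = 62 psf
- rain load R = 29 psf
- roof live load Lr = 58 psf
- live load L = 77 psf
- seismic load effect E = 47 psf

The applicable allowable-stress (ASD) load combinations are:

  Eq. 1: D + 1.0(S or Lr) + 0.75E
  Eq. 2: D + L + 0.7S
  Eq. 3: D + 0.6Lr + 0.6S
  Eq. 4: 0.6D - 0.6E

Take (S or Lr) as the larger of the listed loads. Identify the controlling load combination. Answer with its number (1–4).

Combination 2

(S or Lr) → S = 62 psf.
Eq. 1: 1.0(17) + 1.0(62) + 0.75(47) = 114.3
Eq. 2: 1.0(17) + 1.0(77) + 0.7(62) = 137.4
Eq. 3: 1.0(17) + 0.6(58) + 0.6(62) = 89.0
Eq. 4: 0.6(17) - 0.6(47) = -18.0
The largest value is 137.4 psf from combination 2.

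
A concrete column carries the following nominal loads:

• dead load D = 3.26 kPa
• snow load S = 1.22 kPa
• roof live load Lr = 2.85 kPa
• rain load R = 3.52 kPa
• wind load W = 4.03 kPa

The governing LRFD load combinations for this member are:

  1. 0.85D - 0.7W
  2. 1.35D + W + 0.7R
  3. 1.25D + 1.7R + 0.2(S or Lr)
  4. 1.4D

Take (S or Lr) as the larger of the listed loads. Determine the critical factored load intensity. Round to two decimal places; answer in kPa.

10.90 kPa

(S or Lr) → Lr = 2.85 kPa.
1. 0.85(3.26) - 0.7(4.03) = 2.77 - 2.82 = -0.05
2. 1.35(3.26) + 1.0(4.03) + 0.7(3.52) = 10.90
3. 1.25(3.26) + 1.7(3.52) + 0.2(2.85) = 4.08 + 5.98 + 0.57 = 10.63
4. 1.4(3.26) = 4.56
The controlling combination is 2, giving 10.90 kPa.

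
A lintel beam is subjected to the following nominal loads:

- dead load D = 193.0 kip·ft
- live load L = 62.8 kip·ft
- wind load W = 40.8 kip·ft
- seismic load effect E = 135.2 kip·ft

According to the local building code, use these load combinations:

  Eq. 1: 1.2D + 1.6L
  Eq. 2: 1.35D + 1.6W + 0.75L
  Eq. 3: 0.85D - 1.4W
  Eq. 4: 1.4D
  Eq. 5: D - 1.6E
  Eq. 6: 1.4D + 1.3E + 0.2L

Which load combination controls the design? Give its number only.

Combination 6

Eq. 1: 1.2(193.0) + 1.6(62.8) = 332.1
Eq. 2: 1.35(193.0) + 1.6(40.8) + 0.75(62.8) = 372.9
Eq. 3: 0.85(193.0) - 1.4(40.8) = 106.9
Eq. 4: 1.4(193.0) = 270.2
Eq. 5: 1.0(193.0) - 1.6(135.2) = -23.3
Eq. 6: 1.4(193.0) + 1.3(135.2) + 0.2(62.8) = 458.5
The largest value is 458.5 kip·ft from combination 6.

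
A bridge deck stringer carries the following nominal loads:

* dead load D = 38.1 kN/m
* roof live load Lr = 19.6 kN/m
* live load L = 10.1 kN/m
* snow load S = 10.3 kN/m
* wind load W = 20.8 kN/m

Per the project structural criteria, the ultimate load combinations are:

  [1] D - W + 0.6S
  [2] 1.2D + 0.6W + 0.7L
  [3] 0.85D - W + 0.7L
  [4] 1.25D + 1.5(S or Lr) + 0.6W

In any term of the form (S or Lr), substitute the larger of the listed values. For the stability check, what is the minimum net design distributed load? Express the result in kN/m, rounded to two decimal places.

(S or Lr) → Lr = 19.6 kN/m.
[1] 1.0(38.1) - 1.0(20.8) + 0.6(10.3) = 23.48
[2] 1.2(38.1) + 0.6(20.8) + 0.7(10.1) = 65.27
[3] 0.85(38.1) - 1.0(20.8) + 0.7(10.1) = 18.66
[4] 1.25(38.1) + 1.5(19.6) + 0.6(20.8) = 89.51
Combination 3 gives the minimum: 18.66 kN/m.

18.66 kN/m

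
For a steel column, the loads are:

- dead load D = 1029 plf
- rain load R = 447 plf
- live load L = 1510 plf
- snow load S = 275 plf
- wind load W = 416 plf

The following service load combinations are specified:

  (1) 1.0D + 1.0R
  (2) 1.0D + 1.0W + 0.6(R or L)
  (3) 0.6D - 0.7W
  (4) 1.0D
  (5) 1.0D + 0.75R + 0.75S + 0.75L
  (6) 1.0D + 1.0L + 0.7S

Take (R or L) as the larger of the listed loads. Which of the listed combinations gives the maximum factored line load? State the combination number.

(R or L) → L = 1510 plf.
(1) 1.0(1029) + 1.0(447) = 1029.0 + 447.0 = 1476.0
(2) 1.0(1029) + 1.0(416) + 0.6(1510) = 1029.0 + 416.0 + 906.0 = 2351.0
(3) 0.6(1029) - 0.7(416) = 617.4 - 291.2 = 326.2
(4) 1.0(1029) = 1029.0
(5) 1.0(1029) + 0.75(447) + 0.75(275) + 0.75(1510) = 2703.0
(6) 1.0(1029) + 1.0(1510) + 0.7(275) = 1029.0 + 1510.0 + 192.5 = 2731.5
The largest value is 2731.5 plf from combination 6.

Combination 6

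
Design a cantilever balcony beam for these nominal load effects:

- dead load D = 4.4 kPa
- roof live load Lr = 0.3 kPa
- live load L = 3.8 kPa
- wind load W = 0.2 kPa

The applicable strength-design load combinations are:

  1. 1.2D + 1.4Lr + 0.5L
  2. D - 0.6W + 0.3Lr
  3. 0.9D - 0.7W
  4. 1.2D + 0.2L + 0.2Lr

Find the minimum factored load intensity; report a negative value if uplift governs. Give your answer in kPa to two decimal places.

1. 1.2(4.4) + 1.4(0.3) + 0.5(3.8) = 5.28 + 0.42 + 1.90 = 7.60
2. 1.0(4.4) - 0.6(0.2) + 0.3(0.3) = 4.40 - 0.12 + 0.09 = 4.37
3. 0.9(4.4) - 0.7(0.2) = 3.96 - 0.14 = 3.82
4. 1.2(4.4) + 0.2(3.8) + 0.2(0.3) = 5.28 + 0.76 + 0.06 = 6.10
Combination 3 gives the minimum: 3.82 kPa.

3.82 kPa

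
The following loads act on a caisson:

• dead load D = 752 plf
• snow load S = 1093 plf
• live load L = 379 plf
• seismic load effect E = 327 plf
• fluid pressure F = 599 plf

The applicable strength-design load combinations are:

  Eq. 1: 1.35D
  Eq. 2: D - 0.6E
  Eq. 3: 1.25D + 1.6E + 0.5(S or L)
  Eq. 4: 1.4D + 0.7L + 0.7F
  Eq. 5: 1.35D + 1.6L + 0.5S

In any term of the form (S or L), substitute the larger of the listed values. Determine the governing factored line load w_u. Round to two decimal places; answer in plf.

2168.10 plf

(S or L) → S = 1093 plf.
Eq. 1: 1.35(752) = 1015.20
Eq. 2: 1.0(752) - 0.6(327) = 752.00 - 196.20 = 555.80
Eq. 3: 1.25(752) + 1.6(327) + 0.5(1093) = 940.00 + 523.20 + 546.50 = 2009.70
Eq. 4: 1.4(752) + 0.7(379) + 0.7(599) = 1052.80 + 265.30 + 419.30 = 1737.40
Eq. 5: 1.35(752) + 1.6(379) + 0.5(1093) = 1015.20 + 606.40 + 546.50 = 2168.10
The controlling combination is 5, giving 2168.10 plf.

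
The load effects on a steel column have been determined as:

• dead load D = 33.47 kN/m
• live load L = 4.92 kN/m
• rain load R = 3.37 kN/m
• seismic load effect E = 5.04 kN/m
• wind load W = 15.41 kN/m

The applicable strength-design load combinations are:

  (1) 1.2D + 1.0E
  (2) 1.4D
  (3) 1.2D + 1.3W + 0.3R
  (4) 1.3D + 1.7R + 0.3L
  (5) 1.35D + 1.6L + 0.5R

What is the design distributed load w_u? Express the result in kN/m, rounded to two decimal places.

61.21 kN/m

(1) 1.2(33.47) + 1.0(5.04) = 40.16 + 5.04 = 45.20
(2) 1.4(33.47) = 46.86
(3) 1.2(33.47) + 1.3(15.41) + 0.3(3.37) = 61.21
(4) 1.3(33.47) + 1.7(3.37) + 0.3(4.92) = 43.51 + 5.73 + 1.48 = 50.72
(5) 1.35(33.47) + 1.6(4.92) + 0.5(3.37) = 45.18 + 7.87 + 1.69 = 54.74
The controlling combination is 3, giving 61.21 kN/m.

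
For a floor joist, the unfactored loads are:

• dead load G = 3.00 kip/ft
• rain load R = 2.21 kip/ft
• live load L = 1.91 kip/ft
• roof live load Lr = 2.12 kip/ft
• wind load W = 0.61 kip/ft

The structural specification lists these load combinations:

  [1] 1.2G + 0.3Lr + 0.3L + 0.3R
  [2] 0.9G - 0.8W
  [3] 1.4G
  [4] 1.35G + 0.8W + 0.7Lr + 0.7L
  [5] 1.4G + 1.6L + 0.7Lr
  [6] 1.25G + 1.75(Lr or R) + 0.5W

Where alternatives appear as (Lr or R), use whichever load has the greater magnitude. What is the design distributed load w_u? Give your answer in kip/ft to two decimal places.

8.74 kip/ft

(Lr or R) → R = 2.21 kip/ft.
[1] 1.2(3.00) + 0.3(2.12) + 0.3(1.91) + 0.3(2.21) = 3.60 + 0.64 + 0.57 + 0.66 = 5.47
[2] 0.9(3.00) - 0.8(0.61) = 2.70 - 0.49 = 2.21
[3] 1.4(3.00) = 4.20
[4] 1.35(3.00) + 0.8(0.61) + 0.7(2.12) + 0.7(1.91) = 4.05 + 0.49 + 1.48 + 1.34 = 7.36
[5] 1.4(3.00) + 1.6(1.91) + 0.7(2.12) = 4.20 + 3.06 + 1.48 = 8.74
[6] 1.25(3.00) + 1.75(2.21) + 0.5(0.61) = 7.92
The controlling combination is 5, giving 8.74 kip/ft.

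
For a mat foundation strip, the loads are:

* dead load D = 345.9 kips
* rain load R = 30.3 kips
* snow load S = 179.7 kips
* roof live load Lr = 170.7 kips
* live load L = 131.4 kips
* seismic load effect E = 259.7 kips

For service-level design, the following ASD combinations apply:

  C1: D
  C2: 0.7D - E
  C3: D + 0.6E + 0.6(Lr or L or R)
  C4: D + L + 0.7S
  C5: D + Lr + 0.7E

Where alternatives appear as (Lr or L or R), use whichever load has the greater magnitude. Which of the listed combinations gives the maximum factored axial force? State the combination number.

Combination 5

(Lr or L or R) → Lr = 170.7 kips.
C1: 1.0(345.9) = 345.90
C2: 0.7(345.9) - 1.0(259.7) = 242.13 - 259.70 = -17.57
C3: 1.0(345.9) + 0.6(259.7) + 0.6(170.7) = 345.90 + 155.82 + 102.42 = 604.14
C4: 1.0(345.9) + 1.0(131.4) + 0.7(179.7) = 345.90 + 131.40 + 125.79 = 603.09
C5: 1.0(345.9) + 1.0(170.7) + 0.7(259.7) = 345.90 + 170.70 + 181.79 = 698.39
The largest value is 698.39 kips from combination 5.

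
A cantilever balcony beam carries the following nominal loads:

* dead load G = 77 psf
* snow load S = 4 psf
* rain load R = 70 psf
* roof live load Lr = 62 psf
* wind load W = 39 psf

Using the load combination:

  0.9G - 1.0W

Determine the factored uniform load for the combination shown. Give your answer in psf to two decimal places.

0.9(77) - 1.0(39) = 69.30 - 39.00 = 30.30
q_u = 30.30 psf.

30.30 psf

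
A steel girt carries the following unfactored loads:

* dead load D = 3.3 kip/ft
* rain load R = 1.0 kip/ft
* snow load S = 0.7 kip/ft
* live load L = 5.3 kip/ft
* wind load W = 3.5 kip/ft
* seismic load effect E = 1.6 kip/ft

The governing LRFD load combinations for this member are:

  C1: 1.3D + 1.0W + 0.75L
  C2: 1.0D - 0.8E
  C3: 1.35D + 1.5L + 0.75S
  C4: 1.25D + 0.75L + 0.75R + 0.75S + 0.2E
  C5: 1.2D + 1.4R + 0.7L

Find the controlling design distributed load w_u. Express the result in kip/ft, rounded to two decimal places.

12.93 kip/ft

C1: 1.3(3.3) + 1.0(3.5) + 0.75(5.3) = 4.29 + 3.50 + 3.98 = 11.77
C2: 1.0(3.3) - 0.8(1.6) = 3.30 - 1.28 = 2.02
C3: 1.35(3.3) + 1.5(5.3) + 0.75(0.7) = 12.93
C4: 1.25(3.3) + 0.75(5.3) + 0.75(1.0) + 0.75(0.7) + 0.2(1.6) = 9.70
C5: 1.2(3.3) + 1.4(1.0) + 0.7(5.3) = 3.96 + 1.40 + 3.71 = 9.07
Maximum is from combination 3.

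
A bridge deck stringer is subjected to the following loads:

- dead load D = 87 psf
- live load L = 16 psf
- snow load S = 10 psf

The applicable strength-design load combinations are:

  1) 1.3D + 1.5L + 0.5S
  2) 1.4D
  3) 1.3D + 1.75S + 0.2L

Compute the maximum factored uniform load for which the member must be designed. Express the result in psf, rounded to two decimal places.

142.10 psf

1) 1.3(87) + 1.5(16) + 0.5(10) = 113.10 + 24.00 + 5.00 = 142.10
2) 1.4(87) = 121.80
3) 1.3(87) + 1.75(10) + 0.2(16) = 113.10 + 17.50 + 3.20 = 133.80
Maximum is from combination 1.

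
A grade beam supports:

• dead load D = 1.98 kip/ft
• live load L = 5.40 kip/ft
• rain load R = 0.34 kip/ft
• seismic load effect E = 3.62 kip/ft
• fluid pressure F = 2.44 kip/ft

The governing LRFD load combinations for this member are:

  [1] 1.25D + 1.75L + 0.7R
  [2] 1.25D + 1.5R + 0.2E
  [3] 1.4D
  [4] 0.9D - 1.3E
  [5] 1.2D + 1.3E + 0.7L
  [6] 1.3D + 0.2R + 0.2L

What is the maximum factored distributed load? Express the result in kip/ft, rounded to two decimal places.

12.16 kip/ft

[1] 1.25(1.98) + 1.75(5.40) + 0.7(0.34) = 12.16
[2] 1.25(1.98) + 1.5(0.34) + 0.2(3.62) = 2.48 + 0.51 + 0.72 = 3.71
[3] 1.4(1.98) = 2.77
[4] 0.9(1.98) - 1.3(3.62) = -2.92
[5] 1.2(1.98) + 1.3(3.62) + 0.7(5.40) = 10.86
[6] 1.3(1.98) + 0.2(0.34) + 0.2(5.40) = 2.57 + 0.07 + 1.08 = 3.72
Combination 1 governs: w_u = 12.16 kip/ft.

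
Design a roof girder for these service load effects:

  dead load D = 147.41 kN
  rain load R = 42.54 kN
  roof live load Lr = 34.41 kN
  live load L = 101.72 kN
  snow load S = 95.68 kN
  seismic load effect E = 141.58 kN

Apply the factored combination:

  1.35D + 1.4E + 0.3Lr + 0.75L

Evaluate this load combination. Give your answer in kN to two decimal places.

1.35(147.41) + 1.4(141.58) + 0.3(34.41) + 0.75(101.72) = 483.83
P_u = 483.83 kN.

483.83 kN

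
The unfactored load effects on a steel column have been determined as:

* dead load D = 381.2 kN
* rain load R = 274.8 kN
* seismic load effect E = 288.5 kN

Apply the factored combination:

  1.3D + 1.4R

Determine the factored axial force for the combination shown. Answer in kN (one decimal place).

1.3(381.2) + 1.4(274.8) = 880.3
N_u = 880.3 kN.

880.3 kN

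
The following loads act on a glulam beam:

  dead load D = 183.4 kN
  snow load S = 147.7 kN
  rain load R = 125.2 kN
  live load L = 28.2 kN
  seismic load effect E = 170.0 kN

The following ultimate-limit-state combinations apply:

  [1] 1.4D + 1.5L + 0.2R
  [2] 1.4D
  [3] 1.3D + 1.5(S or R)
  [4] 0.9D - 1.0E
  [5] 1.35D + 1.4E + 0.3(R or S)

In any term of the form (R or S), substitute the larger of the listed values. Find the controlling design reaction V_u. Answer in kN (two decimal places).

529.90 kN

(S or R) → S = 147.7 kN; (R or S) → S = 147.7 kN.
[1] 1.4(183.4) + 1.5(28.2) + 0.2(125.2) = 256.76 + 42.30 + 25.04 = 324.10
[2] 1.4(183.4) = 256.76
[3] 1.3(183.4) + 1.5(147.7) = 238.42 + 221.55 = 459.97
[4] 0.9(183.4) - 1.0(170.0) = 165.06 - 170.00 = -4.94
[5] 1.35(183.4) + 1.4(170.0) + 0.3(147.7) = 247.59 + 238.00 + 44.31 = 529.90
Combination 5 governs: V_u = 529.90 kN.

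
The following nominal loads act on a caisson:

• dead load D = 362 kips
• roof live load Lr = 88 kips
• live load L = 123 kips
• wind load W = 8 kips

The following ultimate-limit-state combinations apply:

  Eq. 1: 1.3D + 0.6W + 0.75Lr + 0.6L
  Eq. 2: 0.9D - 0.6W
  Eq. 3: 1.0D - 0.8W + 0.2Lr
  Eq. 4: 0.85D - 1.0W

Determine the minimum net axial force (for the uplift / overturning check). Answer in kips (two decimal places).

Eq. 1: 1.3(362) + 0.6(8) + 0.75(88) + 0.6(123) = 615.20
Eq. 2: 0.9(362) - 0.6(8) = 321.00
Eq. 3: 1.0(362) - 0.8(8) + 0.2(88) = 373.20
Eq. 4: 0.85(362) - 1.0(8) = 299.70
Combination 4 gives the minimum: 299.70 kips.

299.70 kips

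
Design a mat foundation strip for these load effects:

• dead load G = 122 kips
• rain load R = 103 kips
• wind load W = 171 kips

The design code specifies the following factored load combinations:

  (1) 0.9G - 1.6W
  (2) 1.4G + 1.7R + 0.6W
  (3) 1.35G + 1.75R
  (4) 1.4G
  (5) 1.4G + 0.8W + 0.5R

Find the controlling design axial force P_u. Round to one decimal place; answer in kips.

448.5 kips

(1) 0.9(122) - 1.6(171) = -163.8
(2) 1.4(122) + 1.7(103) + 0.6(171) = 448.5
(3) 1.35(122) + 1.75(103) = 345.0
(4) 1.4(122) = 170.8
(5) 1.4(122) + 0.8(171) + 0.5(103) = 359.1
Maximum is from combination 2.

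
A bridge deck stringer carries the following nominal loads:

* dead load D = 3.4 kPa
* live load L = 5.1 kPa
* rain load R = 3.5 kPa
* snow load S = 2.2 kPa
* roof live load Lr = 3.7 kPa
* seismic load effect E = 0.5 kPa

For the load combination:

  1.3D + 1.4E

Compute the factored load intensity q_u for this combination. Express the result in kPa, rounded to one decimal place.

5.1 kPa

1.3(3.4) + 1.4(0.5) = 4.4 + 0.7 = 5.1
q_u = 5.1 kPa.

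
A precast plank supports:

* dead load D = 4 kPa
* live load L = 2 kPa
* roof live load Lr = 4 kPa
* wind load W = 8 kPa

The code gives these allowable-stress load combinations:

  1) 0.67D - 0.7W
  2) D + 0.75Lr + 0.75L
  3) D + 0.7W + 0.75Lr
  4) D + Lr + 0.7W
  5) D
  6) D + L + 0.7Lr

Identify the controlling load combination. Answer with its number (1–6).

Combination 4

1) 0.67(4) - 0.7(8) = -2.92
2) 1.0(4) + 0.75(4) + 0.75(2) = 8.50
3) 1.0(4) + 0.7(8) + 0.75(4) = 12.60
4) 1.0(4) + 1.0(4) + 0.7(8) = 13.60
5) 1.0(4) = 4.00
6) 1.0(4) + 1.0(2) + 0.7(4) = 8.80
The largest value is 13.60 kPa from combination 4.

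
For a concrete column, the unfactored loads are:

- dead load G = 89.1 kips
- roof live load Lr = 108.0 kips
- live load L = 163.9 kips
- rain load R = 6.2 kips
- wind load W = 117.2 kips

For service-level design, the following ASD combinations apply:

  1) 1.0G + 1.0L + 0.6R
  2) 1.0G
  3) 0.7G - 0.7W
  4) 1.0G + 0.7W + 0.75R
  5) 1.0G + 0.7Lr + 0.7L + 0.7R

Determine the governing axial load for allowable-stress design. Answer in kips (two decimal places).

1) 1.0(89.1) + 1.0(163.9) + 0.6(6.2) = 256.72
2) 1.0(89.1) = 89.10
3) 0.7(89.1) - 0.7(117.2) = -19.67
4) 1.0(89.1) + 0.7(117.2) + 0.75(6.2) = 175.79
5) 1.0(89.1) + 0.7(108.0) + 0.7(163.9) + 0.7(6.2) = 283.77
The controlling combination is 5, giving 283.77 kips.

283.77 kips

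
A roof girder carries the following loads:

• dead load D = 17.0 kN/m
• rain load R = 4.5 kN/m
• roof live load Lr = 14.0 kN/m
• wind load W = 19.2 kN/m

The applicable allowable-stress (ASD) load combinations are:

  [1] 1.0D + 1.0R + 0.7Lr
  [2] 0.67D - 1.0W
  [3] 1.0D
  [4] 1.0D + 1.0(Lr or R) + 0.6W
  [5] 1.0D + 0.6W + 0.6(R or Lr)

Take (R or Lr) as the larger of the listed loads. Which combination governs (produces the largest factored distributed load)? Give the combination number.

Combination 4

(Lr or R) → Lr = 14.0 kN/m; (R or Lr) → Lr = 14.0 kN/m.
[1] 1.0(17.0) + 1.0(4.5) + 0.7(14.0) = 17.00 + 4.50 + 9.80 = 31.30
[2] 0.67(17.0) - 1.0(19.2) = 11.39 - 19.20 = -7.81
[3] 1.0(17.0) = 17.00
[4] 1.0(17.0) + 1.0(14.0) + 0.6(19.2) = 17.00 + 14.00 + 11.52 = 42.52
[5] 1.0(17.0) + 0.6(19.2) + 0.6(14.0) = 17.00 + 11.52 + 8.40 = 36.92
The largest value is 42.52 kN/m from combination 4.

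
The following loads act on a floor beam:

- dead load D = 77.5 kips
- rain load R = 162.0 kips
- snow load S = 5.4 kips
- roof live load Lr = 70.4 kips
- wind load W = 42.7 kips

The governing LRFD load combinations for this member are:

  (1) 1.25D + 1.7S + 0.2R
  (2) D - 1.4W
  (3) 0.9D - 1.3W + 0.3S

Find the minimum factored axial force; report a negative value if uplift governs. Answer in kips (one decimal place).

(1) 1.25(77.5) + 1.7(5.4) + 0.2(162.0) = 138.5
(2) 1.0(77.5) - 1.4(42.7) = 17.7
(3) 0.9(77.5) - 1.3(42.7) + 0.3(5.4) = 15.9
Combination 3 gives the minimum: 15.9 kips.

15.9 kips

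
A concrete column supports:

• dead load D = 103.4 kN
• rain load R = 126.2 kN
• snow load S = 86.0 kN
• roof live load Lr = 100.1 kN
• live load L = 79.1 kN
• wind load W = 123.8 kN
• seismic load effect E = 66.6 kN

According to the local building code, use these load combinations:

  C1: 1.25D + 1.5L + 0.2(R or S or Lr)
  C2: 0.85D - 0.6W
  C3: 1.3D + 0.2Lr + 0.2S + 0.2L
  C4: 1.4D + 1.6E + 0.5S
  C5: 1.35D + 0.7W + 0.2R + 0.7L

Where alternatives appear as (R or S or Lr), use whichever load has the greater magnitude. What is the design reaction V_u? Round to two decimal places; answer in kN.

306.86 kN

(R or S or Lr) → R = 126.2 kN.
C1: 1.25(103.4) + 1.5(79.1) + 0.2(126.2) = 129.25 + 118.65 + 25.24 = 273.14
C2: 0.85(103.4) - 0.6(123.8) = 87.89 - 74.28 = 13.61
C3: 1.3(103.4) + 0.2(100.1) + 0.2(86.0) + 0.2(79.1) = 134.42 + 20.02 + 17.20 + 15.82 = 187.46
C4: 1.4(103.4) + 1.6(66.6) + 0.5(86.0) = 144.76 + 106.56 + 43.00 = 294.32
C5: 1.35(103.4) + 0.7(123.8) + 0.2(126.2) + 0.7(79.1) = 139.59 + 86.66 + 25.24 + 55.37 = 306.86
Maximum is from combination 5.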